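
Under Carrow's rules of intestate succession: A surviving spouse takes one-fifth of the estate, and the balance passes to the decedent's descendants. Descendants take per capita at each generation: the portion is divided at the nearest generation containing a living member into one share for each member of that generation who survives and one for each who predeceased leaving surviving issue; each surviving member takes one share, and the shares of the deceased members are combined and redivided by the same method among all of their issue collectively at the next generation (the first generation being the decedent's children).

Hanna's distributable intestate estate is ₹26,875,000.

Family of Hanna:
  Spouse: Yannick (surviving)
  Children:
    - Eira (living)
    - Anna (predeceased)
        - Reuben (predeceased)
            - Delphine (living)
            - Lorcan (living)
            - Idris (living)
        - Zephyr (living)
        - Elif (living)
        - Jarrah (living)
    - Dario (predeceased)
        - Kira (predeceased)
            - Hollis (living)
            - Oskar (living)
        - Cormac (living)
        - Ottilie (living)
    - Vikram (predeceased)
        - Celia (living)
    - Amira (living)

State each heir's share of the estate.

Yannick: ₹5,375,000; Eira: ₹4,300,000; Delphine: ₹645,000; Lorcan: ₹645,000; Idris: ₹645,000; Zephyr: ₹1,612,500; Elif: ₹1,612,500; Jarrah: ₹1,612,500; Hollis: ₹645,000; Oskar: ₹645,000; Cormac: ₹1,612,500; Ottilie: ₹1,612,500; Celia: ₹1,612,500; Amira: ₹4,300,000

Yannick takes one-fifth of ₹26,875,000 = ₹5,375,000. The remaining ₹21,500,000 passes to the descendants.
The descendants' portion (₹21,500,000) is divided at the children's generation into 5 shares of ₹4,300,000. Eira and Amira each take ₹4,300,000. The 3 shares of the deceased (Anna, Dario, and Vikram) are combined into a pool of ₹12,900,000.
That pool (₹12,900,000) is divided at the grandchildren's generation into 8 shares of ₹1,612,500. Zephyr, Elif, Jarrah, Cormac, Ottilie, and Celia each take ₹1,612,500. The 2 shares of the deceased (Reuben and Kira) are combined into a pool of ₹3,225,000.
That pool (₹3,225,000) is divided at the great-grandchildren's generation equally among Delphine, Lorcan, Idris, Hollis, and Oskar: ₹645,000 each.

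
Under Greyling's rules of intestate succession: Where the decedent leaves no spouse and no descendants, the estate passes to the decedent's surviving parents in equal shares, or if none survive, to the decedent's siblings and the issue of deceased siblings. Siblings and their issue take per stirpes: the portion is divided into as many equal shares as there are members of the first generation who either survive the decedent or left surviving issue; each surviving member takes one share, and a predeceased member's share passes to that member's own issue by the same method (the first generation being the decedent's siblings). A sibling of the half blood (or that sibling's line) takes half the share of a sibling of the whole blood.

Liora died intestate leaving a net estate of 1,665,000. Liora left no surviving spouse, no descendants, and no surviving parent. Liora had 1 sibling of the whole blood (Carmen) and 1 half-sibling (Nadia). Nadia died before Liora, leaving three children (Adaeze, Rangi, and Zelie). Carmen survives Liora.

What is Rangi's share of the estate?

Rangi receives 185,000.

The entire 1,665,000 passes to the siblings and their issue.
Counting each half-blood sibling's line as half a unit, there are 3/2 units in 1,665,000, so one unit is 1,110,000. Whole-blood lines (Carmen) take 1,110,000 each; half-blood lines (Nadia) take 555,000 each.
Nadia's share (555,000) is divided into 3 shares of 185,000: Adaeze, Rangi, and Zelie each take 185,000.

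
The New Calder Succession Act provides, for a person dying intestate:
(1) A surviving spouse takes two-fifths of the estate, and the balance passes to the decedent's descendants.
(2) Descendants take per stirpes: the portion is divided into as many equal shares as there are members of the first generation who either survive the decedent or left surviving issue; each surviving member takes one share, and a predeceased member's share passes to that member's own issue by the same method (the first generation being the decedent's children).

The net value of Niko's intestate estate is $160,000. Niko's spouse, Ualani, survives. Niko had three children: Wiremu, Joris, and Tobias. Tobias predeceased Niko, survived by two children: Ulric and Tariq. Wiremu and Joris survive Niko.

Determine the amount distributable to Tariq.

Ualani takes two-fifths of $160,000 = $64,000. The remaining $96,000 passes to the descendants.
The descendants' portion ($96,000) is divided into 3 shares of $32,000: Wiremu and Joris each take $32,000; Tobias's $32,000 share passes to Tobias's issue.
Tobias's share ($32,000) is divided into 2 shares of $16,000: Ulric and Tariq each take $16,000.

Tariq receives $16,000.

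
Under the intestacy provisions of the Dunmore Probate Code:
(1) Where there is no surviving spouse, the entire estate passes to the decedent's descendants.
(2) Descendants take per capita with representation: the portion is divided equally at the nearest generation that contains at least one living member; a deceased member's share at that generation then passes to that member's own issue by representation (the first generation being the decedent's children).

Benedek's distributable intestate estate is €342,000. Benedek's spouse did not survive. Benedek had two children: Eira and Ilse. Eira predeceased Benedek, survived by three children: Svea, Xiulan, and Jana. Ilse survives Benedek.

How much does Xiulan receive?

The entire €342,000 passes to the descendants.
That amount (€342,000) is divided into 2 shares of €171,000: Ilse takes €171,000; Eira's €171,000 share passes to Eira's issue.
Eira's share (€171,000) is divided into 3 shares of €57,000: Svea, Xiulan, and Jana each take €57,000.

Xiulan receives €57,000.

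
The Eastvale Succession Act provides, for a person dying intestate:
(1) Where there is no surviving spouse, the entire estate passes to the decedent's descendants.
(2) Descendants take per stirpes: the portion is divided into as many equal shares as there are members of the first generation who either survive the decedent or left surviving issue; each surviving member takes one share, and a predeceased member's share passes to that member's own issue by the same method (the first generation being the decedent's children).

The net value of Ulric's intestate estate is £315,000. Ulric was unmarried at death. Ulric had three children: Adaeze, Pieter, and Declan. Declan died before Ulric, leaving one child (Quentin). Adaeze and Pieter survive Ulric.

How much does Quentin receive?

The entire £315,000 passes to the descendants.
That amount (£315,000) is divided into 3 shares of £105,000: Adaeze and Pieter each take £105,000; Declan's £105,000 share passes to Declan's issue.
Declan's share (£105,000) passes entirely to Quentin.

Quentin receives £105,000.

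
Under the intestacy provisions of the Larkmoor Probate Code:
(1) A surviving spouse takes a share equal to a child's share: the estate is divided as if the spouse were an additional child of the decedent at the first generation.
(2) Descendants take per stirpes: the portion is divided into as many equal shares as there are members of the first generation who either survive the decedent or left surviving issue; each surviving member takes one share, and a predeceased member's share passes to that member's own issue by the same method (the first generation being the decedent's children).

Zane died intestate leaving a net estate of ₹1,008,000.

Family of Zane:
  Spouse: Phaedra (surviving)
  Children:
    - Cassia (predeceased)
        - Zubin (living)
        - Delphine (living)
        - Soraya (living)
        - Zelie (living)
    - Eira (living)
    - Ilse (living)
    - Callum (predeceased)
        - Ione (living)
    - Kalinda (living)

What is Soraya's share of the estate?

The spouse counts as an additional share at the children's level, so there are 6 primary shares of ₹168,000. Phaedra takes one such share (₹168,000).
The children's combined portion (₹840,000) is divided into 5 shares of ₹168,000: Eira, Ilse, and Kalinda each take ₹168,000; Cassia's ₹168,000 share passes to Cassia's issue; Callum's ₹168,000 share passes to Callum's issue.
Cassia's share (₹168,000) is divided into 4 shares of ₹42,000: Zubin, Delphine, Soraya, and Zelie each take ₹42,000.
Callum's share (₹168,000) passes entirely to Ione.

Soraya receives ₹42,000.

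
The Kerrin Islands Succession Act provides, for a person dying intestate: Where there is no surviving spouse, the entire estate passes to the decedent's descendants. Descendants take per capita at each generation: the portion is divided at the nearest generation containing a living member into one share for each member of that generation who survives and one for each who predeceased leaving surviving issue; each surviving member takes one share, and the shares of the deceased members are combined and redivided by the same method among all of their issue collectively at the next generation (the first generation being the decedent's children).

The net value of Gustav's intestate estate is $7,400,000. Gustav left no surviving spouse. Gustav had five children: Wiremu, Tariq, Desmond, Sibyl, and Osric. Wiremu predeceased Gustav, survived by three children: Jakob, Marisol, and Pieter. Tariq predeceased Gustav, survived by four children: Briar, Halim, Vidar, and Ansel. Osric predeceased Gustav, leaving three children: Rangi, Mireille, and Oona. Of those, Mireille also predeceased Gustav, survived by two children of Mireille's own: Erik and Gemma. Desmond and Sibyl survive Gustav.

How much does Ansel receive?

The entire $7,400,000 passes to the descendants.
That amount ($7,400,000) is divided at the children's generation into 5 shares of $1,480,000. Desmond and Sibyl each take $1,480,000. The 3 shares of the deceased (Wiremu, Tariq, and Osric) are combined into a pool of $4,440,000.
That pool ($4,440,000) is divided at the grandchildren's generation into 10 shares of $444,000. Jakob, Marisol, Pieter, Briar, Halim, Vidar, Ansel, Rangi, and Oona each take $444,000. The remaining share for the deceased Mireille ($444,000) is carried to the next generation.
That pool ($444,000) is divided at the great-grandchildren's generation equally among Erik and Gemma: $222,000 each.

Ansel receives $444,000.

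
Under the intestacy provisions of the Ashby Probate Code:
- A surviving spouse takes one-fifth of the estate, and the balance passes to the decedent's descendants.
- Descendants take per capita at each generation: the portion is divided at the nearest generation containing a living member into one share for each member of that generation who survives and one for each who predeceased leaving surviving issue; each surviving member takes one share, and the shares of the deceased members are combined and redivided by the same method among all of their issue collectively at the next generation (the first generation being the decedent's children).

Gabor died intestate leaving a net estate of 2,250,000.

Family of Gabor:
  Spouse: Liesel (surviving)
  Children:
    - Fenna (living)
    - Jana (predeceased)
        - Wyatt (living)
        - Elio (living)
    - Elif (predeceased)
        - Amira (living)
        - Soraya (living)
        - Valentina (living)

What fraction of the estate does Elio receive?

Liesel takes one-fifth of 2,250,000 = 450,000. The remaining 1,800,000 passes to the descendants.
The descendants' portion (1,800,000) is divided at the children's generation into 3 shares of 600,000. Fenna takes 600,000. The 2 shares of the deceased (Jana and Elif) are combined into a pool of 1,200,000.
That pool (1,200,000) is divided at the grandchildren's generation equally among Wyatt, Elio, Amira, Soraya, and Valentina: 240,000 each.

Elio receives 8/75 of the estate.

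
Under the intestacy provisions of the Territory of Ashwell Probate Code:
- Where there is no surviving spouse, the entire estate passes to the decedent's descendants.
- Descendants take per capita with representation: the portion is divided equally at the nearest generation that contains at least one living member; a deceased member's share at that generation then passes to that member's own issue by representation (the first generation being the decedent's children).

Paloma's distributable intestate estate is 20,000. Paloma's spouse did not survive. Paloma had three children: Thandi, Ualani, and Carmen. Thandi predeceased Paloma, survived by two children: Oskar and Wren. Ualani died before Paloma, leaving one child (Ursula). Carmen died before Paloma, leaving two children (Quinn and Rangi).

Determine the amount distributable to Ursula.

Ursula receives 4,000.

The entire 20,000 passes to the descendants.
No child survives, so the initial division is made at the grandchildren's generation.
That amount (20,000) is divided into 5 shares of 4,000: Oskar, Wren, Ursula, Quinn, and Rangi each take 4,000.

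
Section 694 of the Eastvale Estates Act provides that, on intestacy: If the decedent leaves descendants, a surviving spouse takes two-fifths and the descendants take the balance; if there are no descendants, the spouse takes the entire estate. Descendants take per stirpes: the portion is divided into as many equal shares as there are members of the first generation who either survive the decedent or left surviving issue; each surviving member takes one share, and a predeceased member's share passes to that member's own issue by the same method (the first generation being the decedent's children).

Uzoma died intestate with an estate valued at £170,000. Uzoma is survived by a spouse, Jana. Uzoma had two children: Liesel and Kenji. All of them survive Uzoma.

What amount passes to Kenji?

Kenji receives £51,000.

Jana takes two-fifths of £170,000 = £68,000. The remaining £102,000 passes to the descendants.
The descendants' portion (£102,000) is divided into 2 shares of £51,000: Liesel and Kenji each take £51,000.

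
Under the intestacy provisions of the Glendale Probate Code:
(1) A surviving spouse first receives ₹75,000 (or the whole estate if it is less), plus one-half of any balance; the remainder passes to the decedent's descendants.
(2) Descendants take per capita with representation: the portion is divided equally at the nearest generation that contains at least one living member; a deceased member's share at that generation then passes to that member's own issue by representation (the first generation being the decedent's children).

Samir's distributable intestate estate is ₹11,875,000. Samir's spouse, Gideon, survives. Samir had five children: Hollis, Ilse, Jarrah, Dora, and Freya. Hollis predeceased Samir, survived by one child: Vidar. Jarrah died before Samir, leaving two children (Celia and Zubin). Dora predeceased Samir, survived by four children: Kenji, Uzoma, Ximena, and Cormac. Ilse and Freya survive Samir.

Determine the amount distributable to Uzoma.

Gideon first takes ₹75,000, leaving a balance of ₹11,800,000. Gideon then takes one-half of the balance (₹5,900,000), for a total of ₹5,975,000. The remaining ₹5,900,000 passes to the descendants.
The descendants' portion (₹5,900,000) is divided into 5 shares of ₹1,180,000: Ilse and Freya each take ₹1,180,000; Hollis's ₹1,180,000 share passes to Hollis's issue; Jarrah's ₹1,180,000 share passes to Jarrah's issue; Dora's ₹1,180,000 share passes to Dora's issue.
Hollis's share (₹1,180,000) passes entirely to Vidar.
Jarrah's share (₹1,180,000) is divided into 2 shares of ₹590,000: Celia and Zubin each take ₹590,000.
Dora's share (₹1,180,000) is divided into 4 shares of ₹295,000: Kenji, Uzoma, Ximena, and Cormac each take ₹295,000.

Uzoma receives ₹295,000.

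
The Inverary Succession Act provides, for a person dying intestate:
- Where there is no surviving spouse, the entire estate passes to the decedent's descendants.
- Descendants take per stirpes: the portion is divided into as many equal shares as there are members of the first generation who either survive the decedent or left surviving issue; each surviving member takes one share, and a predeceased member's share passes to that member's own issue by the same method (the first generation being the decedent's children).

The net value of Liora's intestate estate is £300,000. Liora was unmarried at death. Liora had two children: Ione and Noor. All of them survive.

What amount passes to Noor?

The entire £300,000 passes to the descendants.
That amount (£300,000) is divided into 2 shares of £150,000: Ione and Noor each take £150,000.

Noor receives £150,000.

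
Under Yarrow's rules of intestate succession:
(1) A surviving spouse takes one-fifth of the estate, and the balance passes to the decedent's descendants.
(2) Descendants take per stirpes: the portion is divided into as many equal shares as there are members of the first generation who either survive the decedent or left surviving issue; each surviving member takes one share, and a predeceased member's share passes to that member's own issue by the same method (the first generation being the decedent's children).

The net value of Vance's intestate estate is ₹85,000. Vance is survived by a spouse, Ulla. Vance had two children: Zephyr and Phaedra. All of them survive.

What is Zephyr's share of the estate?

Zephyr receives ₹34,000.

Ulla takes one-fifth of ₹85,000 = ₹17,000. The remaining ₹68,000 passes to the descendants.
The descendants' portion (₹68,000) is divided into 2 shares of ₹34,000: Zephyr and Phaedra each take ₹34,000.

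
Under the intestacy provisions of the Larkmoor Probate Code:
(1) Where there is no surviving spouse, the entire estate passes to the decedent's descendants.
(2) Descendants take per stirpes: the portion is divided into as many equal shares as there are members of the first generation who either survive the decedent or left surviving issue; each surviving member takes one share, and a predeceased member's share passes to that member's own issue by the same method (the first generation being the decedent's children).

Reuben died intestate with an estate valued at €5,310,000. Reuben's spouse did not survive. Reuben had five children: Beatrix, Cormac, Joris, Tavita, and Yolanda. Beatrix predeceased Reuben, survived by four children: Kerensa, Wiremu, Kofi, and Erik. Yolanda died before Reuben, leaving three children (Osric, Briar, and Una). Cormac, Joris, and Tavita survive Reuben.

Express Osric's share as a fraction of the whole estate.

The entire €5,310,000 passes to the descendants.
That amount (€5,310,000) is divided into 5 shares of €1,062,000: Cormac, Joris, and Tavita each take €1,062,000; Beatrix's €1,062,000 share passes to Beatrix's issue; Yolanda's €1,062,000 share passes to Yolanda's issue.
Beatrix's share (€1,062,000) is divided into 4 shares of €265,500: Kerensa, Wiremu, Kofi, and Erik each take €265,500.
Yolanda's share (€1,062,000) is divided into 3 shares of €354,000: Osric, Briar, and Una each take €354,000.

Osric receives 1/15 of the estate.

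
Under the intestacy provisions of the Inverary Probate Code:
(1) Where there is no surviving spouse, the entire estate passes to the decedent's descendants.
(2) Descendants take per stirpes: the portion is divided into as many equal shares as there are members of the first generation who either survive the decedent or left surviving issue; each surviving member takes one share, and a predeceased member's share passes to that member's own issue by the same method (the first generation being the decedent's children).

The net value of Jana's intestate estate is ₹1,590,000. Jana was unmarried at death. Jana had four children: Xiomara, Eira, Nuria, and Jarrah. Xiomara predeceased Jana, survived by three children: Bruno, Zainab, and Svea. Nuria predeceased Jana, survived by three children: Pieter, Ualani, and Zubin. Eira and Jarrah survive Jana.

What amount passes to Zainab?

Zainab receives ₹132,500.

The entire ₹1,590,000 passes to the descendants.
That amount (₹1,590,000) is divided into 4 shares of ₹397,500: Eira and Jarrah each take ₹397,500; Xiomara's ₹397,500 share passes to Xiomara's issue; Nuria's ₹397,500 share passes to Nuria's issue.
Xiomara's share (₹397,500) is divided into 3 shares of ₹132,500: Bruno, Zainab, and Svea each take ₹132,500.
Nuria's share (₹397,500) is divided into 3 shares of ₹132,500: Pieter, Ualani, and Zubin each take ₹132,500.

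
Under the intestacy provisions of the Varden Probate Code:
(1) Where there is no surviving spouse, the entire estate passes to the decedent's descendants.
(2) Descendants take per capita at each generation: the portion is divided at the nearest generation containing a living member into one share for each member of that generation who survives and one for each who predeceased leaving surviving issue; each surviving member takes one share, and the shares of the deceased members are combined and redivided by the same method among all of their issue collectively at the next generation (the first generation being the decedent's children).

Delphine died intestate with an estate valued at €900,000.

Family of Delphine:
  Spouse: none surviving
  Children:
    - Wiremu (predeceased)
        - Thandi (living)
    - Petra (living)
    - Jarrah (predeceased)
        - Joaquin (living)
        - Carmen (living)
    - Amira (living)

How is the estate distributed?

Thandi: €150,000; Petra: €225,000; Joaquin: €150,000; Carmen: €150,000; Amira: €225,000

The entire €900,000 passes to the descendants.
That amount (€900,000) is divided at the children's generation into 4 shares of €225,000. Petra and Amira each take €225,000. The 2 shares of the deceased (Wiremu and Jarrah) are combined into a pool of €450,000.
That pool (€450,000) is divided at the grandchildren's generation equally among Thandi, Joaquin, and Carmen: €150,000 each.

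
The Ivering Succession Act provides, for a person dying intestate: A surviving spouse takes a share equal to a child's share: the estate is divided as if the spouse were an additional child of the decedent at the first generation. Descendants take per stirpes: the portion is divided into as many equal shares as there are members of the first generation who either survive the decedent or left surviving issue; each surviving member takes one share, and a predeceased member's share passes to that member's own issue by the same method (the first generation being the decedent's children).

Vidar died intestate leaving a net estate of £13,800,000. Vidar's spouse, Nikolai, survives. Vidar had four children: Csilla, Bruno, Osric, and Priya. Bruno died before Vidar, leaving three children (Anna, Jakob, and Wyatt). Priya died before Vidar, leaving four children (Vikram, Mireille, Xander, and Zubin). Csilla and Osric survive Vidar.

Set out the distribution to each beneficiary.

Nikolai: £2,760,000; Csilla: £2,760,000; Anna: £920,000; Jakob: £920,000; Wyatt: £920,000; Osric: £2,760,000; Vikram: £690,000; Mireille: £690,000; Xander: £690,000; Zubin: £690,000

The spouse counts as an additional share at the children's level, so there are 5 primary shares of £2,760,000. Nikolai takes one such share (£2,760,000).
The children's combined portion (£11,040,000) is divided into 4 shares of £2,760,000: Csilla and Osric each take £2,760,000; Bruno's £2,760,000 share passes to Bruno's issue; Priya's £2,760,000 share passes to Priya's issue.
Bruno's share (£2,760,000) is divided into 3 shares of £920,000: Anna, Jakob, and Wyatt each take £920,000.
Priya's share (£2,760,000) is divided into 4 shares of £690,000: Vikram, Mireille, Xander, and Zubin each take £690,000.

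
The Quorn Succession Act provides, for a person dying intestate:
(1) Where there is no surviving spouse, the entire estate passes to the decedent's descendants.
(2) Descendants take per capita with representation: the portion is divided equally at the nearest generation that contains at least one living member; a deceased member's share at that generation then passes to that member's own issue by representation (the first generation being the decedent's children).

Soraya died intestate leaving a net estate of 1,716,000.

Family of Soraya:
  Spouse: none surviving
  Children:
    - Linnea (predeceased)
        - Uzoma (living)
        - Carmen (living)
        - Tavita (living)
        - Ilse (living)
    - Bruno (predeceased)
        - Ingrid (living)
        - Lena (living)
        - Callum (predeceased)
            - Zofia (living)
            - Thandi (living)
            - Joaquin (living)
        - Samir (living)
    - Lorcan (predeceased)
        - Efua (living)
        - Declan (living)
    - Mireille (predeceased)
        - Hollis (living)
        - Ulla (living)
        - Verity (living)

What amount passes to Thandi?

The entire 1,716,000 passes to the descendants.
No child survives, so the initial division is made at the grandchildren's generation.
That amount (1,716,000) is divided into 13 shares of 132,000: Uzoma, Carmen, Tavita, Ilse, Ingrid, Lena, Samir, Efua, Declan, Hollis, Ulla, and Verity each take 132,000; Callum's 132,000 share passes to Callum's issue.
Callum's share (132,000) is divided into 3 shares of 44,000: Zofia, Thandi, and Joaquin each take 44,000.

Thandi receives 44,000.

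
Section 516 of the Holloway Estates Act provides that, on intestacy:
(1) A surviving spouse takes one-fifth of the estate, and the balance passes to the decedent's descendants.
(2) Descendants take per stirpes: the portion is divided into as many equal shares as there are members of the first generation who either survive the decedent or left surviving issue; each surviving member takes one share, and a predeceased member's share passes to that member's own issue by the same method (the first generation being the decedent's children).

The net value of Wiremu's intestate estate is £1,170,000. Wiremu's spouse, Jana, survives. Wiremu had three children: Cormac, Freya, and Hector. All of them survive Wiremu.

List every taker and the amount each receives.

Jana: £234,000; Cormac: £312,000; Freya: £312,000; Hector: £312,000

Jana takes one-fifth of £1,170,000 = £234,000. The remaining £936,000 passes to the descendants.
The descendants' portion (£936,000) is divided into 3 shares of £312,000: Cormac, Freya, and Hector each take £312,000.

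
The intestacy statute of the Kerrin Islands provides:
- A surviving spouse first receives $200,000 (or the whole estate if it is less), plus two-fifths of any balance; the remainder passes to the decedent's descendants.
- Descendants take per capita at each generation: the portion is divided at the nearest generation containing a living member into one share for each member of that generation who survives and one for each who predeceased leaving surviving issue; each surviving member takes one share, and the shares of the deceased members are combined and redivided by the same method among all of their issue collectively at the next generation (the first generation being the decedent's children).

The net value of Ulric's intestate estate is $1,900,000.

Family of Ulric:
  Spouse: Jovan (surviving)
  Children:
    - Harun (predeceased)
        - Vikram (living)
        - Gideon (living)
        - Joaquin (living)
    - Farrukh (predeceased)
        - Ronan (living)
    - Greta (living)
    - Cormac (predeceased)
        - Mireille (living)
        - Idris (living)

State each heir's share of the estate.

Jovan first takes $200,000, leaving a balance of $1,700,000. Jovan then takes two-fifths of the balance ($680,000), for a total of $880,000. The remaining $1,020,000 passes to the descendants.
The descendants' portion ($1,020,000) is divided at the children's generation into 4 shares of $255,000. Greta takes $255,000. The 3 shares of the deceased (Harun, Farrukh, and Cormac) are combined into a pool of $765,000.
That pool ($765,000) is divided at the grandchildren's generation equally among Vikram, Gideon, Joaquin, Ronan, Mireille, and Idris: $127,500 each.

Jovan: $880,000; Vikram: $127,500; Gideon: $127,500; Joaquin: $127,500; Ronan: $127,500; Greta: $255,000; Mireille: $127,500; Idris: $127,500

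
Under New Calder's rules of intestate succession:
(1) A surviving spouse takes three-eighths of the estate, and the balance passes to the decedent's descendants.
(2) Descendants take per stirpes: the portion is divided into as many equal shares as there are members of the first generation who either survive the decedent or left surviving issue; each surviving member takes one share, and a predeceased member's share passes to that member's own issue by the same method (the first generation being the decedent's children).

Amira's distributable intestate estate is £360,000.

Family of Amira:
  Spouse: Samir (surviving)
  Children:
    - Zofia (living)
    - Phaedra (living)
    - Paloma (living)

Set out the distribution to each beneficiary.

Samir: £135,000; Zofia: £75,000; Phaedra: £75,000; Paloma: £75,000

Samir takes three-eighths of £360,000 = £135,000. The remaining £225,000 passes to the descendants.
The descendants' portion (£225,000) is divided into 3 shares of £75,000: Zofia, Phaedra, and Paloma each take £75,000.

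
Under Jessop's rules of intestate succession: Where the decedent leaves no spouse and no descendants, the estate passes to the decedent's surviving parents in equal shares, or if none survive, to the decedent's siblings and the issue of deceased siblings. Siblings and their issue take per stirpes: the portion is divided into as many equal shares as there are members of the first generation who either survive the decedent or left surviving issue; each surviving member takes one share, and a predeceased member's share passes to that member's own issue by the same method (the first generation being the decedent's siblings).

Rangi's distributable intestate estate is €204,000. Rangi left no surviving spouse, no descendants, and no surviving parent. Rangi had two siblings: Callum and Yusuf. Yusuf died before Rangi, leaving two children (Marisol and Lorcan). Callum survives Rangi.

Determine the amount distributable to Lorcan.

Lorcan receives €51,000.

The entire €204,000 passes to the siblings and their issue.
That amount (€204,000) is divided into 2 shares of €102,000: Callum takes €102,000; Yusuf's €102,000 share passes to Yusuf's issue.
Yusuf's share (€102,000) is divided into 2 shares of €51,000: Marisol and Lorcan each take €51,000.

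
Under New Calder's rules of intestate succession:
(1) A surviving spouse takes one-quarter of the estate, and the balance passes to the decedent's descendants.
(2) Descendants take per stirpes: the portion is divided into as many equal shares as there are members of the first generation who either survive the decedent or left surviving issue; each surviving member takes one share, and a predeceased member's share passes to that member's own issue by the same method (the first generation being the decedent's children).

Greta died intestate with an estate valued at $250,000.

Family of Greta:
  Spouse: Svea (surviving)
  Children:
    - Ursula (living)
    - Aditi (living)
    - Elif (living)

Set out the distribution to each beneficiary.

Svea: $62,500; Ursula: $62,500; Aditi: $62,500; Elif: $62,500

Svea takes one-quarter of $250,000 = $62,500. The remaining $187,500 passes to the descendants.
The descendants' portion ($187,500) is divided into 3 shares of $62,500: Ursula, Aditi, and Elif each take $62,500.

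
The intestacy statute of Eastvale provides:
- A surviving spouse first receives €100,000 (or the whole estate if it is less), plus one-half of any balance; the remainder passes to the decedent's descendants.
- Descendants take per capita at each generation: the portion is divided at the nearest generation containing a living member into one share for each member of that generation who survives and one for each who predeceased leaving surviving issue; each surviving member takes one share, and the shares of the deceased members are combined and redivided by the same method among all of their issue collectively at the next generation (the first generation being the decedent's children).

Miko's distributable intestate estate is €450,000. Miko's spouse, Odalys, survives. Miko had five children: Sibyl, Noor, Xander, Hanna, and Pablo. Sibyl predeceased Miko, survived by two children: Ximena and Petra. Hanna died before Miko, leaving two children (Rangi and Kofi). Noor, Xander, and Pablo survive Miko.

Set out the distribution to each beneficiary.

Odalys: €275,000; Ximena: €17,500; Petra: €17,500; Noor: €35,000; Xander: €35,000; Rangi: €17,500; Kofi: €17,500; Pablo: €35,000

Odalys first takes €100,000, leaving a balance of €350,000. Odalys then takes one-half of the balance (€175,000), for a total of €275,000. The remaining €175,000 passes to the descendants.
The descendants' portion (€175,000) is divided at the children's generation into 5 shares of €35,000. Noor, Xander, and Pablo each take €35,000. The 2 shares of the deceased (Sibyl and Hanna) are combined into a pool of €70,000.
That pool (€70,000) is divided at the grandchildren's generation equally among Ximena, Petra, Rangi, and Kofi: €17,500 each.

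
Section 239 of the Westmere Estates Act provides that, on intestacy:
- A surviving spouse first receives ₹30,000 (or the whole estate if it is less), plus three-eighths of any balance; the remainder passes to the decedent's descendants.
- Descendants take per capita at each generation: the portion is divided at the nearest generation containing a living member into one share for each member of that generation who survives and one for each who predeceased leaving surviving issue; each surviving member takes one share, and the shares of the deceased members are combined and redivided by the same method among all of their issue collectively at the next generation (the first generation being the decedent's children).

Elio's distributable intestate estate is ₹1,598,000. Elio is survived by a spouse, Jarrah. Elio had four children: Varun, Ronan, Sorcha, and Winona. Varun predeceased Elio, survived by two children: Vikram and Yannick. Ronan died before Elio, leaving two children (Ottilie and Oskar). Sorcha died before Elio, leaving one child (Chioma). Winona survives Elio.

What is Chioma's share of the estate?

Chioma receives ₹147,000.

Jarrah first takes ₹30,000, leaving a balance of ₹1,568,000. Jarrah then takes three-eighths of the balance (₹588,000), for a total of ₹618,000. The remaining ₹980,000 passes to the descendants.
The descendants' portion (₹980,000) is divided at the children's generation into 4 shares of ₹245,000. Winona takes ₹245,000. The 3 shares of the deceased (Varun, Ronan, and Sorcha) are combined into a pool of ₹735,000.
That pool (₹735,000) is divided at the grandchildren's generation equally among Vikram, Yannick, Ottilie, Oskar, and Chioma: ₹147,000 each.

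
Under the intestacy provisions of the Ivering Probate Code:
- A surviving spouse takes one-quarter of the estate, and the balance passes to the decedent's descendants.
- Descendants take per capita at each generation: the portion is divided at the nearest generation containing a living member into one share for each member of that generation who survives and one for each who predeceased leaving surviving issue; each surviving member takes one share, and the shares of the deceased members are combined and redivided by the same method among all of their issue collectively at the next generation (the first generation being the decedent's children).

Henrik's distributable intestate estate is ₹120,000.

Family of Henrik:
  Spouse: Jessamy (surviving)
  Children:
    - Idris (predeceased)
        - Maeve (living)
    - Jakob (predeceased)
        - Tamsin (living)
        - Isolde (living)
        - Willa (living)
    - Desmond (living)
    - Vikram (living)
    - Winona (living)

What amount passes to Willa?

Jessamy takes one-quarter of ₹120,000 = ₹30,000. The remaining ₹90,000 passes to the descendants.
The descendants' portion (₹90,000) is divided at the children's generation into 5 shares of ₹18,000. Desmond, Vikram, and Winona each take ₹18,000. The 2 shares of the deceased (Idris and Jakob) are combined into a pool of ₹36,000.
That pool (₹36,000) is divided at the grandchildren's generation equally among Maeve, Tamsin, Isolde, and Willa: ₹9,000 each.

Willa receives ₹9,000.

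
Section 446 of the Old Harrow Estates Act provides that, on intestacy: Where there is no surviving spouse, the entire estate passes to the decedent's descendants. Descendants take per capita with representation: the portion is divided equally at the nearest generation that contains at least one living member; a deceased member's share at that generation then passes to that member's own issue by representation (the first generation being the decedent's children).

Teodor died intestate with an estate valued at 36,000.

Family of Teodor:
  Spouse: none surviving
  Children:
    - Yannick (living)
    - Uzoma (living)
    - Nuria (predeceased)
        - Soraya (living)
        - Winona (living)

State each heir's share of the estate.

Yannick: 12,000; Uzoma: 12,000; Soraya: 6,000; Winona: 6,000

The entire 36,000 passes to the descendants.
That amount (36,000) is divided into 3 shares of 12,000: Yannick and Uzoma each take 12,000; Nuria's 12,000 share passes to Nuria's issue.
Nuria's share (12,000) is divided into 2 shares of 6,000: Soraya and Winona each take 6,000.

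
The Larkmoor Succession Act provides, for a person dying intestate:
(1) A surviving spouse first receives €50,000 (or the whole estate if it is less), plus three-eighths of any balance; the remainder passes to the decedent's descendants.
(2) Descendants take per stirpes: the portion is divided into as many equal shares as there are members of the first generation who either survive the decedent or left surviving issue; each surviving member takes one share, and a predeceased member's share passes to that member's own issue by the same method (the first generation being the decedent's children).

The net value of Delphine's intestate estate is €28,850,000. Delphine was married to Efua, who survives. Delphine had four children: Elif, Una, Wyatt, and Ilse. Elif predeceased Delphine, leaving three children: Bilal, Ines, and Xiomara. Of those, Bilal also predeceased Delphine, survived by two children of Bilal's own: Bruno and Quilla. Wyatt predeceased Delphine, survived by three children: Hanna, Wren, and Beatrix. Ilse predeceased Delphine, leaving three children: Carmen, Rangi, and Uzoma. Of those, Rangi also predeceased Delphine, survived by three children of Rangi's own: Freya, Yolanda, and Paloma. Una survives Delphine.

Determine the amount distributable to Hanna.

Efua first takes €50,000, leaving a balance of €28,800,000. Efua then takes three-eighths of the balance (€10,800,000), for a total of €10,850,000. The remaining €18,000,000 passes to the descendants.
The descendants' portion (€18,000,000) is divided into 4 shares of €4,500,000: Una takes €4,500,000; Elif's €4,500,000 share passes to Elif's issue; Wyatt's €4,500,000 share passes to Wyatt's issue; Ilse's €4,500,000 share passes to Ilse's issue.
Elif's share (€4,500,000) is divided into 3 shares of €1,500,000: Ines and Xiomara each take €1,500,000; Bilal's €1,500,000 share passes to Bilal's issue.
Bilal's share (€1,500,000) is divided into 2 shares of €750,000: Bruno and Quilla each take €750,000.
Wyatt's share (€4,500,000) is divided into 3 shares of €1,500,000: Hanna, Wren, and Beatrix each take €1,500,000.
Ilse's share (€4,500,000) is divided into 3 shares of €1,500,000: Carmen and Uzoma each take €1,500,000; Rangi's €1,500,000 share passes to Rangi's issue.
Rangi's share (€1,500,000) is divided into 3 shares of €500,000: Freya, Yolanda, and Paloma each take €500,000.

Hanna receives €1,500,000.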